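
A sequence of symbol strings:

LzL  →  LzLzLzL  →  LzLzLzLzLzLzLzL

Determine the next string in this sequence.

s(k+1) = s(k)·z·s(k) — each term doubles the last with 'z' between the halves.
Doubling LzLzLzLzLzLzLzL with 'z' between the halves:

LzLzLzLzLzLzLzLzLzLzLzLzLzLzLzL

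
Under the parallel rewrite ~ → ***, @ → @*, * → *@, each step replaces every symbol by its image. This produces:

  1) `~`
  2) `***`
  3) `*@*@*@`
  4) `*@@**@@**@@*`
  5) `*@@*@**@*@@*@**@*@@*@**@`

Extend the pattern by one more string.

*@@*@**@@**@*@@**@@*@**@@**@*@@**@@*@**@@**@*@@*

Applying the rule to each of the 24 symbols of *@@*@**@*@@*@**@*@@*@**@ gives the pieces *@ @* @* *@ @* *@ *@ @* *@ @* @* *@ @* *@ *@ @* *@ @* @* *@ @* *@ *@ @*, which concatenate to the answer.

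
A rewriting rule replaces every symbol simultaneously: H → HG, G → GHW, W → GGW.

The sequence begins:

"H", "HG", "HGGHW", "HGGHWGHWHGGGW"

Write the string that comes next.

HGGHWGHWHGGGWGHWHGGGWHGGHWGHWGHWGGW

Replace each of the 13 characters of HGGHWGHWHGGGW in place — HG GHW GHW HG GGW GHW HG GGW HG GHW GHW GHW GGW — and concatenate.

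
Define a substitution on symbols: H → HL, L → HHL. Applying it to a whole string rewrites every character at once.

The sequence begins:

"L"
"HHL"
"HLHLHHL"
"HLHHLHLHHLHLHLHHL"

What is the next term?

Rewriting the 17 symbols of HLHHLHLHHLHLHLHHL one by one yields HL HHL HL HL HHL HL HHL HL HL HHL HL HHL HL HHL HL HL HHL; concatenated:

HLHHLHLHLHHLHLHHLHLHLHHLHLHHLHLHHLHLHLHHL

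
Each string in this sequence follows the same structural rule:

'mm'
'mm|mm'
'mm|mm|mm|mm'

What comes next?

mm|mm|mm|mm|mm|mm|mm|mm

Every step duplicates the string with '|' between the halves.
One more doubling of mm|mm|mm|mm gives the answer.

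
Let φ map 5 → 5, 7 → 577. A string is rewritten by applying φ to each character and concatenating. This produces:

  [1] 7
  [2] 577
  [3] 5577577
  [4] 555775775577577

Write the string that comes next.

Applying the rule to each of the 15 symbols of 555775775577577 gives the pieces 5 5 5 577 577 5 577 577 5 5 577 577 5 577 577, which concatenate to the answer.

5555775775577577555775775577577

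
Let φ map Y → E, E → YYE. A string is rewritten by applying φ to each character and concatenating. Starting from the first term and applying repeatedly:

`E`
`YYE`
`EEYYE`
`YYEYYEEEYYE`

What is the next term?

Apply φ to YYEYYEEEYYE symbol by symbol: Y→E, Y→E, E→YYE, Y→E, Y→E, E→YYE, E→YYE, E→YYE, Y→E, Y→E, E→YYE; joined: E E YYE E E YYE YYE YYE E E YYE.

EEYYEEEYYEYYEYYEEEYYE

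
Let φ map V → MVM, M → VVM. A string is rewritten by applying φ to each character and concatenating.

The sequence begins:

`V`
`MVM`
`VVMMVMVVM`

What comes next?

Rewriting each symbol of VVMMVMVVM: V→MVM, V→MVM, M→VVM, M→VVM, V→MVM, M→VVM, V→MVM, V→MVM, M→VVM, which concatenates to MVM MVM VVM VVM MVM VVM MVM MVM VVM.

MVMMVMVVMVVMMVMVVMMVMMVMVVM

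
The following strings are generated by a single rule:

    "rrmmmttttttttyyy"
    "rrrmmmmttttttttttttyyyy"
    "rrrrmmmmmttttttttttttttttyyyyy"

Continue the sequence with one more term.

Reading off run lengths: r runs 2, 3, 4; m runs 3, 4, 5; t runs 8, 12, 16; y runs 3, 4, 5 — each is linear in n, where the shown terms are n = 2, 3, 4.
For the next term, n = 5, so the run lengths are 5, 6, 20, 6.

rrrrrmmmmmmttttttttttttttttttttyyyyyy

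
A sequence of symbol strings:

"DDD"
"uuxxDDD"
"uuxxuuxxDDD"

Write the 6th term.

uuxxuuxxuuxxuuxxuuxxDDD

The strings grow by a fixed prefix uuxx each time.
From uuxxuuxxDDD, 3 further steps: uuxxuuxxDDD → uuxxuuxxuuxxDDD → uuxxuuxxuuxxuuxxDDD → (answer).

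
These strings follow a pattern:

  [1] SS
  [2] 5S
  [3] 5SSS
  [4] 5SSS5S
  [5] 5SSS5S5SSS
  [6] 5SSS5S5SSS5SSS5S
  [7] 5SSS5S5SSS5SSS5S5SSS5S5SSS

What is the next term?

Each term (from the third on) is the previous term followed by the one before it: term 3 = 5S·SS = 5SSS.
So term 8 is 5SSS5S5SSS5SSS5S5SSS5S5SSS·5SSS5S5SSS5SSS5S.

5SSS5S5SSS5SSS5S5SSS5S5SSS5SSS5S5SSS5SSS5S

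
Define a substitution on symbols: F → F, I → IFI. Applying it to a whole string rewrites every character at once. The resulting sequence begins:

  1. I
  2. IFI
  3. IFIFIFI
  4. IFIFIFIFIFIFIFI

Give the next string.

Rewriting the 15 symbols of IFIFIFIFIFIFIFI one by one yields IFI F IFI F IFI F IFI F IFI F IFI F IFI F IFI; concatenated:

IFIFIFIFIFIFIFIFIFIFIFIFIFIFIFI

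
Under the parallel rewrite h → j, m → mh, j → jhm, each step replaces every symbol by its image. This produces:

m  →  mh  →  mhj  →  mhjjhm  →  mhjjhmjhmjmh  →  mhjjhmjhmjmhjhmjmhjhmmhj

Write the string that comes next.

mhjjhmjhmjmhjhmjmhjhmmhjjhmjmhjhmmhjjhmjmhmhjjhm

φ(mhjjhmjhmjmhjhmjmhjhmmhj) expands symbol-by-symbol to mh j jhm jhm j mh jhm j mh jhm mh j jhm j mh jhm mh j jhm j mh mh j jhm; joining the 24 pieces gives the next term.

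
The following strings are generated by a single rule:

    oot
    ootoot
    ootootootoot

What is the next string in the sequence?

ootootootootootootootoot

Each string is two copies of the previous one concatenated.
One more doubling of ootootootoot gives the answer.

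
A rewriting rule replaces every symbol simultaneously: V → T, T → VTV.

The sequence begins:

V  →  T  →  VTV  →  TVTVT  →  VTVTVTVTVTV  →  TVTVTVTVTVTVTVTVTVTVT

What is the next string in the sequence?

Replace each of the 21 characters of TVTVTVTVTVTVTVTVTVTVT in place — VTV T VTV T VTV T VTV T VTV T VTV T VTV T VTV T VTV T VTV T VTV — and concatenate.

VTVTVTVTVTVTVTVTVTVTVTVTVTVTVTVTVTVTVTVTVTV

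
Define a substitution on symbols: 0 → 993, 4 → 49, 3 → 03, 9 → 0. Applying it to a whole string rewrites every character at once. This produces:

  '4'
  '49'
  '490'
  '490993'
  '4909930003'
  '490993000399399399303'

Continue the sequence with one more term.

Applying the rule to each of the 21 symbols of 490993000399399399303 gives the pieces 49 0 993 0 0 03 993 993 993 03 0 0 03 0 0 03 0 0 03 993 03, which concatenate to the answer.

49099300039939939930300030003000399303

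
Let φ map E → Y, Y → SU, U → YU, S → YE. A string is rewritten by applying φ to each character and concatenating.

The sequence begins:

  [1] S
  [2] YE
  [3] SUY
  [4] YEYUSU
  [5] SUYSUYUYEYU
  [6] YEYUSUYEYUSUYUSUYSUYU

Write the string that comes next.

Rewriting the 21 symbols of YEYUSUYEYUSUYUSUYSUYU one by one yields SU Y SU YU YE YU SU Y SU YU YE YU SU YU YE YU SU YE YU SU YU; concatenated:

SUYSUYUYEYUSUYSUYUYEYUSUYUYEYUSUYEYUSUYU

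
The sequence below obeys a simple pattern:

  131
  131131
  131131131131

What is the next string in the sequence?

s(k+1) = s(k)·s(k) — each term doubles the last.
Doubling 131131131131:

131131131131131131131131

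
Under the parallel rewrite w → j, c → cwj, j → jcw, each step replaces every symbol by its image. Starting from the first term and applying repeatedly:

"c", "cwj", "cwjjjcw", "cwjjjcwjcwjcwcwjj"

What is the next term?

Replace each of the 17 characters of cwjjjcwjcwjcwcwjj in place — cwj j jcw jcw jcw cwj j jcw cwj j jcw cwj j cwj j jcw jcw — and concatenate.

cwjjjcwjcwjcwcwjjjcwcwjjjcwcwjjcwjjjcwjcw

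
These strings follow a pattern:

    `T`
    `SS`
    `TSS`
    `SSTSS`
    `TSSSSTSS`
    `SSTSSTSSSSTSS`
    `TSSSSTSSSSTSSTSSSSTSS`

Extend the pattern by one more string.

SSTSSTSSSSTSSTSSSSTSSSSTSSTSSSSTSS

This is a Fibonacci-style word recurrence s(k) = s(k−2)·s(k−1): e.g. T·SS = TSS.
Continuing: SSTSSTSSSSTSS · TSSSSTSSSSTSSTSSSSTSS gives term 8.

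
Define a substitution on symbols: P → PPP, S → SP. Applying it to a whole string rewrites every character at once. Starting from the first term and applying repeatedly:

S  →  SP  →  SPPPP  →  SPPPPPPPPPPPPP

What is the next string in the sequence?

Rewriting the 14 symbols of SPPPPPPPPPPPPP one by one yields SP PPP PPP PPP PPP PPP PPP PPP PPP PPP PPP PPP PPP PPP; concatenated:

SPPPPPPPPPPPPPPPPPPPPPPPPPPPPPPPPPPPPPPPP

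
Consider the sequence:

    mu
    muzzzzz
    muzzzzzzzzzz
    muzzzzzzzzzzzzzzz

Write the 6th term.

muzzzzzzzzzzzzzzzzzzzzzzzzz

Each term is the previous one with zzzzz appended.
From muzzzzzzzzzzzzzzz, 2 further steps: muzzzzzzzzzzzzzzz → muzzzzzzzzzzzzzzzzzzzz → (answer).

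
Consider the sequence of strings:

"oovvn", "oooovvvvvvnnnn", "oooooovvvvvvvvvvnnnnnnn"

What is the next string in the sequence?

Each string has the form o^{2n} v^{4n-2} n^{3n-2} (n = 1, 2, …).
At n = 4 the blocks have lengths 8, 14, 10.

oooooooovvvvvvvvvvvvvvnnnnnnnnnn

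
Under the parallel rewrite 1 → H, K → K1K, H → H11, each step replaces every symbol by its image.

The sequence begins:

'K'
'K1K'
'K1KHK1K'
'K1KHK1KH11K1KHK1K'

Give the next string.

K1KHK1KH11K1KHK1KH11HHK1KHK1KH11K1KHK1K

Applying the rule to each of the 17 symbols of K1KHK1KH11K1KHK1K gives the pieces K1K H K1K H11 K1K H K1K H11 H H K1K H K1K H11 K1K H K1K, which concatenate to the answer.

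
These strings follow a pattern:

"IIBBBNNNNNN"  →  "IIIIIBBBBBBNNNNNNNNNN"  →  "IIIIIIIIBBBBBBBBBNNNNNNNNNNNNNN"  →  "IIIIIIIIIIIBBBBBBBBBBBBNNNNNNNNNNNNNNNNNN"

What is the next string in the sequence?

IIIIIIIIIIIIIIBBBBBBBBBBBBBBBNNNNNNNNNNNNNNNNNNNNNN

The n-th term is 3n-1 I's then 3n B's then 4n+2 N's (n = 1, 2, …).
Setting n = 5 gives 14, 15, 22 characters in each block.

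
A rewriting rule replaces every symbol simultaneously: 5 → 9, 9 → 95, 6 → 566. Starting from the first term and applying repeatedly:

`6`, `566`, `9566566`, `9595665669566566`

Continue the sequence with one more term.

Replace each of the 16 characters of 9595665669566566 in place — 95 9 95 9 566 566 9 566 566 95 9 566 566 9 566 566 — and concatenate.

95995956656695665669595665669566566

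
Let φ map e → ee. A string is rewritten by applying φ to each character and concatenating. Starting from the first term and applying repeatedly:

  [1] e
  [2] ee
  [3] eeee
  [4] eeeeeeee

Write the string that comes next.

eeeeeeeeeeeeeeee

Rewriting each symbol of eeeeeeee: e→ee, e→ee, e→ee, e→ee, e→ee, e→ee, e→ee, e→ee, which concatenates to ee ee ee ee ee ee ee ee.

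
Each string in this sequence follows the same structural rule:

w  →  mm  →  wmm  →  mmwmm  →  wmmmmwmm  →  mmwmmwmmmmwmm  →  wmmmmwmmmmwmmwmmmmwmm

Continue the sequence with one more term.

This is a Fibonacci-style word recurrence s(k) = s(k−2)·s(k−1): e.g. w·mm = wmm.
So term 8 is mmwmmwmmmmwmm·wmmmmwmmmmwmmwmmmmwmm.

mmwmmwmmmmwmmwmmmmwmmmmwmmwmmmmwmm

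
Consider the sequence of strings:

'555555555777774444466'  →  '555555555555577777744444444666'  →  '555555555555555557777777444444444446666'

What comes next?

Reading off run lengths: 5 runs 9, 13, 17; 7 runs 5, 6, 7; 4 runs 5, 8, 11; 6 runs 2, 3, 4 — each is linear in n, where the shown terms are n = 2, 3, 4.
At n = 5 the blocks have lengths 21, 8, 14, 5.

555555555555555555555777777774444444444444466666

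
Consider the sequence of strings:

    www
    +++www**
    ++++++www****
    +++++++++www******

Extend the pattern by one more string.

s(k+1) = +++·s(k)·**, so each term gains +++ as a prefix and ** as a suffix.
Applying this once more to +++++++++www******:

++++++++++++www********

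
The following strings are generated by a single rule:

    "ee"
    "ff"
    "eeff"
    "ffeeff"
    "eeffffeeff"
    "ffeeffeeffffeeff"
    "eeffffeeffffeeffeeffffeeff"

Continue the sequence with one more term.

Each term (from the third on) is the two preceding terms concatenated in order: term 3 = ee·ff = eeff.
The next term joins ffeeffeeffffeeff and eeffffeeffffeeffeeffffeeff.

ffeeffeeffffeeffeeffffeeffffeeffeeffffeeff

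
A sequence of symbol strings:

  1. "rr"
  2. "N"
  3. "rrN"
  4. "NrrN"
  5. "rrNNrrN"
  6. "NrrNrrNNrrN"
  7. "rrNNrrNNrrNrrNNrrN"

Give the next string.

This is a Fibonacci-style word recurrence s(k) = s(k−2)·s(k−1): e.g. rr·N = rrN.
So term 8 is NrrNrrNNrrN·rrNNrrNNrrNrrNNrrN.

NrrNrrNNrrNrrNNrrNNrrNrrNNrrN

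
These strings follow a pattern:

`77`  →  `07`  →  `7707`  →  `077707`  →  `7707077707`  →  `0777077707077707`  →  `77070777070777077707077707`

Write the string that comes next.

From term 3 onward, concatenate the second-to-last term with the last: 77·07 = 7707, 07·7707 = 077707, …
The next term joins 0777077707077707 and 77070777070777077707077707.

077707770707770777070777070777077707077707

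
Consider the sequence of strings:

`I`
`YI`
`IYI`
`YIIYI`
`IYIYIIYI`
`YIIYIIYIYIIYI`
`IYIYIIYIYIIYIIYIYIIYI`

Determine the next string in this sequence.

YIIYIIYIYIIYIIYIYIIYIYIIYIIYIYIIYI

Each term (from the third on) is the two preceding terms concatenated in order: term 3 = I·YI = IYI.
Continuing: YIIYIIYIYIIYI · IYIYIIYIYIIYIIYIYIIYI gives term 8.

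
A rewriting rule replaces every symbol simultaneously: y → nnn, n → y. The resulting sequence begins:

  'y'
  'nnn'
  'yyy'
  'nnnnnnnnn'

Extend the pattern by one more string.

Expanding nnnnnnnnn: n→y, n→y, n→y, n→y, n→y, n→y, n→y, n→y, n→y. Concatenated: y y y y y y y y y.

yyyyyyyyy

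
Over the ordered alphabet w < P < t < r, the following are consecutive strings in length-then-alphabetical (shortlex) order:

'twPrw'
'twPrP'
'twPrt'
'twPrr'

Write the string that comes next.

Treat twPrr as a base-4 numeral over the given alphabet and add one, carrying through any trailing r's.

twtww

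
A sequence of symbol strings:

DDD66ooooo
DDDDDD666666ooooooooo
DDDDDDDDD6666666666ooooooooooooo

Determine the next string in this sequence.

DDDDDDDDDDDD66666666666666ooooooooooooooooo

Each string has the form D^{3n} 6^{4n-2} o^{4n+1} (n = 1, 2, …).
Setting n = 4 gives 12, 14, 17 characters in each block.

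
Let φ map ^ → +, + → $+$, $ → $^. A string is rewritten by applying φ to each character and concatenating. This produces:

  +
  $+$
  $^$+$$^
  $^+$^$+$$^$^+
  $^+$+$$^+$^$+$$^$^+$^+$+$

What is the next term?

Replace each of the 25 characters of $^+$+$$^+$^$+$$^$^+$^+$+$ in place — $^ + $+$ $^ $+$ $^ $^ + $+$ $^ + $^ $+$ $^ $^ + $^ + $+$ $^ + $+$ $^ $+$ $^ — and concatenate.

$^+$+$$^$+$$^$^+$+$$^+$^$+$$^$^+$^+$+$$^+$+$$^$+$$^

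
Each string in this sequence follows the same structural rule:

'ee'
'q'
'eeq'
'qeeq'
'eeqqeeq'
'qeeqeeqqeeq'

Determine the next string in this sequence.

From term 3 onward, concatenate the second-to-last term with the last: ee·q = eeq, q·eeq = qeeq, …
So term 7 is eeqqeeq·qeeqeeqqeeq.

eeqqeeqqeeqeeqqeeq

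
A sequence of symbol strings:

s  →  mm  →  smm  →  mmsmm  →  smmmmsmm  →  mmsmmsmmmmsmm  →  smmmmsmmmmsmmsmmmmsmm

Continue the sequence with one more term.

mmsmmsmmmmsmmsmmmmsmmmmsmmsmmmmsmm

This is a Fibonacci-style word recurrence s(k) = s(k−2)·s(k−1): e.g. s·mm = smm.
So term 8 is mmsmmsmmmmsmm·smmmmsmmmmsmmsmmmmsmm.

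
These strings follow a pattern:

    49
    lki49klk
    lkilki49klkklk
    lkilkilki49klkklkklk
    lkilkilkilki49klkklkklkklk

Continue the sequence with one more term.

s(k+1) = lki·s(k)·klk, so each term gains lki as a prefix and klk as a suffix.
Applying this once more to lkilkilkilki49klkklkklkklk:

lkilkilkilkilki49klkklkklkklkklk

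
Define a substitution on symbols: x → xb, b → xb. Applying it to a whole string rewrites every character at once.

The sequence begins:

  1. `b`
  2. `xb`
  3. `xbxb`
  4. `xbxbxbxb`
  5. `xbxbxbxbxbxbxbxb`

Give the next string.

Replace each of the 16 characters of xbxbxbxbxbxbxbxb in place — xb xb xb xb xb xb xb xb xb xb xb xb xb xb xb xb — and concatenate.

xbxbxbxbxbxbxbxbxbxbxbxbxbxbxbxb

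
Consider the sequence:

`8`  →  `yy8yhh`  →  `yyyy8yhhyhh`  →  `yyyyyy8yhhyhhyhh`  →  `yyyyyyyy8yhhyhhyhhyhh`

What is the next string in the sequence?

yyyyyyyyyy8yhhyhhyhhyhhyhh

Every step adds yy to the front and yhh to the end of the previous string.
So the next term is yy·yyyyyyyy8yhhyhhyhhyhh·yhh.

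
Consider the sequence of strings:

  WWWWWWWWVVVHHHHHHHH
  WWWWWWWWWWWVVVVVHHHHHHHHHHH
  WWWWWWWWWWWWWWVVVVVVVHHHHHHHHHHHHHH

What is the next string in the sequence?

WWWWWWWWWWWWWWWWWVVVVVVVVVHHHHHHHHHHHHHHHHH

Term n consists of 3n+2 W's, followed by 2n-1 V's, followed by 3n+2 H's, where the shown terms are n = 2, 3, 4.
Setting n = 5 gives 17, 9, 17 characters in each block.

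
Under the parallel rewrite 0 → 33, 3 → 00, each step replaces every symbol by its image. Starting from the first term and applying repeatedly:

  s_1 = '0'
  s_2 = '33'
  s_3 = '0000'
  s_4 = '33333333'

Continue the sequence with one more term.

0000000000000000

Expanding 33333333: 3→00, 3→00, 3→00, 3→00, 3→00, 3→00, 3→00, 3→00. Concatenated: 00 00 00 00 00 00 00 00.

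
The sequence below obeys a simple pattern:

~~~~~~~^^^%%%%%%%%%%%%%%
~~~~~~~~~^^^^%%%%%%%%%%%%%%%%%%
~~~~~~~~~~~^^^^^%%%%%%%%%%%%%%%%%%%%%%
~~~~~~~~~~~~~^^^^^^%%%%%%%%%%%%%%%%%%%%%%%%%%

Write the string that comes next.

The n-th term is 2n+1 ~'s then n ^'s then 4n+2 %'s, where the shown terms are n = 3, 4, 5, 6.
At n = 7 the blocks have lengths 15, 7, 30.

~~~~~~~~~~~~~~~^^^^^^^%%%%%%%%%%%%%%%%%%%%%%%%%%%%%%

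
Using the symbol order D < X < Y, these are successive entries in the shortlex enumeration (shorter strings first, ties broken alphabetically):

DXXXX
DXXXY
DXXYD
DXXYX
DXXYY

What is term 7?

Stepping forward 2 times from DXXYY: DXXYY → DXYDD, then the target.

DXYDX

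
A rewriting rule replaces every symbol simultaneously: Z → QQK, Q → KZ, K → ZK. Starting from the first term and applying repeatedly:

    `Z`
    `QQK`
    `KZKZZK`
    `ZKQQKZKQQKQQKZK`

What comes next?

Replace each of the 15 characters of ZKQQKZKQQKQQKZK in place — QQK ZK KZ KZ ZK QQK ZK KZ KZ ZK KZ KZ ZK QQK ZK — and concatenate.

QQKZKKZKZZKQQKZKKZKZZKKZKZZKQQKZK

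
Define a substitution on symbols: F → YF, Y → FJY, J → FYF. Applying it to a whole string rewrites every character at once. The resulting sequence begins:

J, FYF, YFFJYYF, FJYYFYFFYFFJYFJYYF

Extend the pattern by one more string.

Rewriting the 18 symbols of FJYYFYFFYFFJYFJYYF one by one yields YF FYF FJY FJY YF FJY YF YF FJY YF YF FYF FJY YF FYF FJY FJY YF; concatenated:

YFFYFFJYFJYYFFJYYFYFFJYYFYFFYFFJYYFFYFFJYFJYYF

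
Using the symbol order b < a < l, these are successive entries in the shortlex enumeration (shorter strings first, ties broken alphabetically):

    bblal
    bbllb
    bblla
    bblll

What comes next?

Find the rightmost character of bblll below l, bump it to the next letter, and reset everything to its right to b.

babbb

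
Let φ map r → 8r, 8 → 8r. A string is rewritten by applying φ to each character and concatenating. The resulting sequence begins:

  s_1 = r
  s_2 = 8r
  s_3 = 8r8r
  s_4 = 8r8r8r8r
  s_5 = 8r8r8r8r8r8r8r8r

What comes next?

Rewriting the 16 symbols of 8r8r8r8r8r8r8r8r one by one yields 8r 8r 8r 8r 8r 8r 8r 8r 8r 8r 8r 8r 8r 8r 8r 8r; concatenated:

8r8r8r8r8r8r8r8r8r8r8r8r8r8r8r8r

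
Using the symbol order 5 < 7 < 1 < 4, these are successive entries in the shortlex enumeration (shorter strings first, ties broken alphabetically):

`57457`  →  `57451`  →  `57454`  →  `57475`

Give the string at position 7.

57474

Continuing the enumeration 3 steps past 57475: 57475 → 57477 → 57471 → (answer).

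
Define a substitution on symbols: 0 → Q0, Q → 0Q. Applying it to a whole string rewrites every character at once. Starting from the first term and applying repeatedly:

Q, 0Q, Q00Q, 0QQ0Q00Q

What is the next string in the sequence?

Expanding 0QQ0Q00Q: 0→Q0, Q→0Q, Q→0Q, 0→Q0, Q→0Q, 0→Q0, 0→Q0, Q→0Q. Concatenated: Q0 0Q 0Q Q0 0Q Q0 Q0 0Q.

Q00Q0QQ00QQ0Q00Q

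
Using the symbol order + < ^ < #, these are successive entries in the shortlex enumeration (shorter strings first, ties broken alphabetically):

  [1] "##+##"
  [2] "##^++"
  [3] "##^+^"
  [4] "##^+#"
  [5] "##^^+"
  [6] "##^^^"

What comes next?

The successor of ##^^^ increments the rightmost position that isn't already # and resets every position after it to +.

##^^#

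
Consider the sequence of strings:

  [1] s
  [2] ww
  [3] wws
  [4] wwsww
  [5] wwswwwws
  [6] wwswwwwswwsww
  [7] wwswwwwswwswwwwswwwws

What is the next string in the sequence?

wwswwwwswwswwwwswwwwswwswwwwswwsww

Each term (from the third on) is the previous term followed by the one before it: term 3 = ww·s = wws.
Continuing: wwswwwwswwswwwwswwwws · wwswwwwswwsww gives term 8.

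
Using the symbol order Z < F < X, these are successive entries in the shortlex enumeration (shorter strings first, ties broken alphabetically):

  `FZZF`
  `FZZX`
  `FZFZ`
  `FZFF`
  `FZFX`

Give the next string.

Treat FZFX as a base-3 numeral over the given alphabet and add one, carrying through any trailing X's.

FZXZ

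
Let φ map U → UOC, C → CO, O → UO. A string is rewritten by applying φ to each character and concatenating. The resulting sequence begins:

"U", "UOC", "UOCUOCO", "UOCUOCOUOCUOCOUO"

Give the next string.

Rewriting the 16 symbols of UOCUOCOUOCUOCOUO one by one yields UOC UO CO UOC UO CO UO UOC UO CO UOC UO CO UO UOC UO; concatenated:

UOCUOCOUOCUOCOUOUOCUOCOUOCUOCOUOUOCUO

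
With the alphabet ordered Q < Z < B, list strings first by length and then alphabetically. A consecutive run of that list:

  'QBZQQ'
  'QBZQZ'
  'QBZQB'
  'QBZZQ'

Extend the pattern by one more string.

Find the rightmost character of QBZZQ below B, bump it to the next letter, and reset everything to its right to Q.

QBZZZ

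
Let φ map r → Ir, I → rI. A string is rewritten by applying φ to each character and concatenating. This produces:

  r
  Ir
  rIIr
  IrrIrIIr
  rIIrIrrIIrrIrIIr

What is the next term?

Applying the rule to each of the 16 symbols of rIIrIrrIIrrIrIIr gives the pieces Ir rI rI Ir rI Ir Ir rI rI Ir Ir rI Ir rI rI Ir, which concatenate to the answer.

IrrIrIIrrIIrIrrIrIIrIrrIIrrIrIIr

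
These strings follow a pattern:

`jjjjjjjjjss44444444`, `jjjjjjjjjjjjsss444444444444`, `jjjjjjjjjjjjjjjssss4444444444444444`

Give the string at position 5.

Each string has the form j^{3n+3} s^{n} 4^{4n}, where the shown terms are n = 2, 3, 4.
Setting n = 6 gives 21, 6, 24 characters in each block.

jjjjjjjjjjjjjjjjjjjjjssssss444444444444444444444444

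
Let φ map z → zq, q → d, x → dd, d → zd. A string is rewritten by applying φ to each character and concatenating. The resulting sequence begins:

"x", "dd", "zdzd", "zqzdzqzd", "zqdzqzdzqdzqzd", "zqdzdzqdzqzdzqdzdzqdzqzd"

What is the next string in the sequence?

Applying the rule to each of the 24 symbols of zqdzdzqdzqzdzqdzdzqdzqzd gives the pieces zq d zd zq zd zq d zd zq d zq zd zq d zd zq zd zq d zd zq d zq zd, which concatenate to the answer.

zqdzdzqzdzqdzdzqdzqzdzqdzdzqzdzqdzdzqdzqzd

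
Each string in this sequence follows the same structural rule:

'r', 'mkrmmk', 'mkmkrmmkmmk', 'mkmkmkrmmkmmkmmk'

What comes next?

Every step adds mk to the front and mmk to the end of the previous string.
Applying this once more to mkmkmkrmmkmmkmmk:

mkmkmkmkrmmkmmkmmkmmk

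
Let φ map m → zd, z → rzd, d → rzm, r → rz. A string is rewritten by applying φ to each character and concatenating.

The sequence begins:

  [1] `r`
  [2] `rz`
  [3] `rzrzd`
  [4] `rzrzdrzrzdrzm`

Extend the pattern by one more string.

rzrzdrzrzdrzmrzrzdrzrzdrzmrzrzdzd

Applying the rule to each of the 13 symbols of rzrzdrzrzdrzm gives the pieces rz rzd rz rzd rzm rz rzd rz rzd rzm rz rzd zd, which concatenate to the answer.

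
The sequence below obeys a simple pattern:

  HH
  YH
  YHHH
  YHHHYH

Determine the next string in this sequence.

YHHHYHYHHH

From term 3 onward, concatenate the last term with the second-to-last: YH·HH = YHHH, YHHH·YH = YHHHYH, …
So term 5 is YHHHYH·YHHH.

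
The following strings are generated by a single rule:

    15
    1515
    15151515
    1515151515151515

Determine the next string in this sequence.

15151515151515151515151515151515

Every step duplicates the string.
So the next term is two copies of 1515151515151515.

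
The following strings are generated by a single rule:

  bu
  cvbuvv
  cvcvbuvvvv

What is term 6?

s(k+1) = cv·s(k)·vv, so each term gains cv as a prefix and vv as a suffix.
From cvcvbuvvvv, 3 further steps: cvcvbuvvvv → cvcvcvbuvvvvvv → cvcvcvcvbuvvvvvvvv → (answer).

cvcvcvcvcvbuvvvvvvvvvv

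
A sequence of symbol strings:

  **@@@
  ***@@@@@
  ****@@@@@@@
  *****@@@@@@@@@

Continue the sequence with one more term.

The n-th term is n *'s then 2n-1 @'s, where the shown terms are n = 2, 3, 4, 5.
Setting n = 6 gives 6, 11 characters in each block.

******@@@@@@@@@@@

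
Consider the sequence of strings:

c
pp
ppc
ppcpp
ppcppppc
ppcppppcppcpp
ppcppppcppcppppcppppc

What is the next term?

ppcppppcppcppppcppppcppcppppcppcpp

From term 3 onward, concatenate the last term with the second-to-last: pp·c = ppc, ppc·pp = ppcpp, …
Continuing: ppcppppcppcppppcppppc · ppcppppcppcpp gives term 8.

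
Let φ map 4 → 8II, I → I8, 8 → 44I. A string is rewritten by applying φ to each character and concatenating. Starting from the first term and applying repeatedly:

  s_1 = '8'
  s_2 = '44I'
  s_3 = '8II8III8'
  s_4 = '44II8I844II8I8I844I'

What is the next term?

Replace each of the 19 characters of 44II8I844II8I8I844I in place — 8II 8II I8 I8 44I I8 44I 8II 8II I8 I8 44I I8 44I I8 44I 8II 8II I8 — and concatenate.

8II8III8I844II844I8II8III8I844II844II844I8II8III8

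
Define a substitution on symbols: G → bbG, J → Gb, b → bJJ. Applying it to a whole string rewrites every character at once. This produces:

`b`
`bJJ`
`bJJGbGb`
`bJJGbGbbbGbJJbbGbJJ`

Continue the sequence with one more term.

Replace each of the 19 characters of bJJGbGbbbGbJJbbGbJJ in place — bJJ Gb Gb bbG bJJ bbG bJJ bJJ bJJ bbG bJJ Gb Gb bJJ bJJ bbG bJJ Gb Gb — and concatenate.

bJJGbGbbbGbJJbbGbJJbJJbJJbbGbJJGbGbbJJbJJbbGbJJGbGb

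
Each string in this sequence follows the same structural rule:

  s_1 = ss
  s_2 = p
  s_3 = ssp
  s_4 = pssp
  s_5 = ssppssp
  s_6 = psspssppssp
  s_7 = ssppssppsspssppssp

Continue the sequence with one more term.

psspssppsspssppssppsspssppssp

This is a Fibonacci-style word recurrence s(k) = s(k−2)·s(k−1): e.g. ss·p = ssp.
Continuing: psspssppssp · ssppssppsspssppssp gives term 8.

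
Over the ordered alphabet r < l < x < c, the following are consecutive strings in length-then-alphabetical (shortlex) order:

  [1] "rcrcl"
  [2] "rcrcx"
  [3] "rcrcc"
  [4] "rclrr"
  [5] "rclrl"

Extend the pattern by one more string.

Find the rightmost character of rclrl below c, bump it to the next letter, and reset everything to its right to r.

rclrx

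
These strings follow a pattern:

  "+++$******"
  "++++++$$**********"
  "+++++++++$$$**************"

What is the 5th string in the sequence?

+++++++++++++++$$$$$**********************

Term n consists of 3n +'s, followed by n $'s, followed by 4n+2 *'s (n = 1, 2, …).
Setting n = 5 gives 15, 5, 22 characters in each block.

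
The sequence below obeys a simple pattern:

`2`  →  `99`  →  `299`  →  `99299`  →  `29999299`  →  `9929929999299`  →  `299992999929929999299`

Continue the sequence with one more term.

This is a Fibonacci-style word recurrence s(k) = s(k−2)·s(k−1): e.g. 2·99 = 299.
The next term joins 9929929999299 and 299992999929929999299.

9929929999299299992999929929999299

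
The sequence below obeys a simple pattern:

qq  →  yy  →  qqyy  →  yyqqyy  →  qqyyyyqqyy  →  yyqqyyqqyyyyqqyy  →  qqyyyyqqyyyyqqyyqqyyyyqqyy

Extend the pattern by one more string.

This is a Fibonacci-style word recurrence s(k) = s(k−2)·s(k−1): e.g. qq·yy = qqyy.
So term 8 is yyqqyyqqyyyyqqyy·qqyyyyqqyyyyqqyyqqyyyyqqyy.

yyqqyyqqyyyyqqyyqqyyyyqqyyyyqqyyqqyyyyqqyy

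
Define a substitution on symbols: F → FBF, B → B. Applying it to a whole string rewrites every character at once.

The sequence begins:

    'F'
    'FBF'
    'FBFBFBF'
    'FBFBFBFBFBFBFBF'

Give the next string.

φ(FBFBFBFBFBFBFBF) expands symbol-by-symbol to FBF B FBF B FBF B FBF B FBF B FBF B FBF B FBF; joining the 15 pieces gives the next term.

FBFBFBFBFBFBFBFBFBFBFBFBFBFBFBF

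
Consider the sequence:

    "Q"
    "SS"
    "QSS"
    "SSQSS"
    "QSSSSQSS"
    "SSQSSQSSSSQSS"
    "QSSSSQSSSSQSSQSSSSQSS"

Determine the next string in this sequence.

Each term (from the third on) is the two preceding terms concatenated in order: term 3 = Q·SS = QSS.
So term 8 is SSQSSQSSSSQSS·QSSSSQSSSSQSSQSSSSQSS.

SSQSSQSSSSQSSQSSSSQSSSSQSSQSSSSQSS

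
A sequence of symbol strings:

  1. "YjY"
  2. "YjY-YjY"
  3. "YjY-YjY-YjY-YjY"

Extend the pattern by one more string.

YjY-YjY-YjY-YjY-YjY-YjY-YjY-YjY

s(k+1) = s(k)·-·s(k) — each term doubles the last with '-' between the halves.
So the next term is two copies of YjY-YjY-YjY-YjY with '-' between the halves.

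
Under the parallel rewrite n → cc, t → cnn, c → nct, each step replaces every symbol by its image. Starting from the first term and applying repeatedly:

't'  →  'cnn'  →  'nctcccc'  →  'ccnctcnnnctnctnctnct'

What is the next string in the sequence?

Replace each of the 20 characters of ccnctcnnnctnctnctnct in place — nct nct cc nct cnn nct cc cc cc nct cnn cc nct cnn cc nct cnn cc nct cnn — and concatenate.

nctnctccnctcnnnctccccccnctcnnccnctcnnccnctcnnccnctcnn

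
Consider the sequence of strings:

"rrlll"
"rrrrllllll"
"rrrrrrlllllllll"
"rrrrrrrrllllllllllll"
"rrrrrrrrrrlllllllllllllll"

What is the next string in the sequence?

Term n consists of 2n r's, followed by 3n l's (n = 1, 2, …).
Setting n = 6 gives 12, 18 characters in each block.

rrrrrrrrrrrrllllllllllllllllll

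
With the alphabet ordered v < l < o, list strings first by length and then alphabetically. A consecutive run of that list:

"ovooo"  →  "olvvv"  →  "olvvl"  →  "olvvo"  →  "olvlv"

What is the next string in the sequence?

olvll

Find the rightmost character of olvlv below o, bump it to the next letter, and reset everything to its right to v.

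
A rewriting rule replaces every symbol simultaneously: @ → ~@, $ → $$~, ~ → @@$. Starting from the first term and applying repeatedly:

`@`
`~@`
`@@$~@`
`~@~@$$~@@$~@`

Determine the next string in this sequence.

Rewriting each symbol of ~@~@$$~@@$~@: ~→@@$, @→~@, ~→@@$, @→~@, $→$$~, $→$$~, ~→@@$, @→~@, @→~@, $→$$~, ~→@@$, @→~@, which concatenates to @@$ ~@ @@$ ~@ $$~ $$~ @@$ ~@ ~@ $$~ @@$ ~@.

@@$~@@@$~@$$~$$~@@$~@~@$$~@@$~@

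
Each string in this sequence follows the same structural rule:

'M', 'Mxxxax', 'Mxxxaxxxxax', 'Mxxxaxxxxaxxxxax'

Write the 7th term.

The strings grow by a fixed suffix xxxax each time.
From Mxxxaxxxxaxxxxax, 3 further steps: Mxxxaxxxxaxxxxax → Mxxxaxxxxaxxxxaxxxxax → Mxxxaxxxxaxxxxaxxxxaxxxxax → (answer).

Mxxxaxxxxaxxxxaxxxxaxxxxaxxxxax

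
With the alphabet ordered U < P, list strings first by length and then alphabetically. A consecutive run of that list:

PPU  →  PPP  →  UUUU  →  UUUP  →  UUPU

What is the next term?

UUPP

Treat UUPU as a base-2 numeral over the given alphabet and add one, carrying through any trailing P's.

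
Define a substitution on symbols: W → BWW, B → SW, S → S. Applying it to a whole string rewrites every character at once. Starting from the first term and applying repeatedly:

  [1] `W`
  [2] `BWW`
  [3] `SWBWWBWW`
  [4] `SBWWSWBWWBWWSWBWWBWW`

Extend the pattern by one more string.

Rewriting the 20 symbols of SBWWSWBWWBWWSWBWWBWW one by one yields S SW BWW BWW S BWW SW BWW BWW SW BWW BWW S BWW SW BWW BWW SW BWW BWW; concatenated:

SSWBWWBWWSBWWSWBWWBWWSWBWWBWWSBWWSWBWWBWWSWBWWBWW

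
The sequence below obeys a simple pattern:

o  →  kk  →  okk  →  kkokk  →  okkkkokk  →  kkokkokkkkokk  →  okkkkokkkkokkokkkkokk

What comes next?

From term 3 onward, concatenate the second-to-last term with the last: o·kk = okk, kk·okk = kkokk, …
Continuing: kkokkokkkkokk · okkkkokkkkokkokkkkokk gives term 8.

kkokkokkkkokkokkkkokkkkokkokkkkokk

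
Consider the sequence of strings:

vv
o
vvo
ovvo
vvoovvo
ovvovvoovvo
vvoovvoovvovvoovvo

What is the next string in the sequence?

From term 3 onward, concatenate the second-to-last term with the last: vv·o = vvo, o·vvo = ovvo, …
So term 8 is ovvovvoovvo·vvoovvoovvovvoovvo.

ovvovvoovvovvoovvoovvovvoovvo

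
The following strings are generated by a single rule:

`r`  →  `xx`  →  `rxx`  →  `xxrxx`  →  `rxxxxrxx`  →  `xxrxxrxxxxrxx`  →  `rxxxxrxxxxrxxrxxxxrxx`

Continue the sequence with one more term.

This is a Fibonacci-style word recurrence s(k) = s(k−2)·s(k−1): e.g. r·xx = rxx.
Continuing: xxrxxrxxxxrxx · rxxxxrxxxxrxxrxxxxrxx gives term 8.

xxrxxrxxxxrxxrxxxxrxxxxrxxrxxxxrxx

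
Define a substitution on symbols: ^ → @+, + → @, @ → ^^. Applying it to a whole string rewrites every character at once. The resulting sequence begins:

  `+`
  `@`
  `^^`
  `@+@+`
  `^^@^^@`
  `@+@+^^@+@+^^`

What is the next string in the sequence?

Apply φ to @+@+^^@+@+^^ symbol by symbol: @→^^, +→@, @→^^, +→@, ^→@+, ^→@+, @→^^, +→@, @→^^, +→@, ^→@+, ^→@+; joined: ^^ @ ^^ @ @+ @+ ^^ @ ^^ @ @+ @+.

^^@^^@@+@+^^@^^@@+@+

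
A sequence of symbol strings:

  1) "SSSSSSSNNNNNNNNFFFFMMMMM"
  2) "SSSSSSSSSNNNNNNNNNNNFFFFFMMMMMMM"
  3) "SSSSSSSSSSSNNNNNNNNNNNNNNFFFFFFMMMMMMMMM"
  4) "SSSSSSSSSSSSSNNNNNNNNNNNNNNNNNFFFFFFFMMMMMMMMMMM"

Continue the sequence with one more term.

SSSSSSSSSSSSSSSNNNNNNNNNNNNNNNNNNNNFFFFFFFFMMMMMMMMMMMMM

Reading off run lengths: S runs 7, 9, 11, 13; N runs 8, 11, 14, 17; F runs 4, 5, 6, 7; M runs 5, 7, 9, 11 — each is linear in n, where the shown terms are n = 3, 4, 5, 6.
At n = 7 the blocks have lengths 15, 20, 8, 13.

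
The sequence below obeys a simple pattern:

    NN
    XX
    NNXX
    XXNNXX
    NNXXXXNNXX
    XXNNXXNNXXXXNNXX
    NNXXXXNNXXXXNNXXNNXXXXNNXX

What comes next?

XXNNXXNNXXXXNNXXNNXXXXNNXXXXNNXXNNXXXXNNXX

Each term (from the third on) is the two preceding terms concatenated in order: term 3 = NN·XX = NNXX.
So term 8 is XXNNXXNNXXXXNNXX·NNXXXXNNXXXXNNXXNNXXXXNNXX.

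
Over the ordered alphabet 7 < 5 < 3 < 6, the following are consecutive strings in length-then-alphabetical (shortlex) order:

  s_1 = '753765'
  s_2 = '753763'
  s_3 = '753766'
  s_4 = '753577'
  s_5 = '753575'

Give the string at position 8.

753557

Continuing the enumeration 3 steps past 753575: 753575 → 753573 → 753576 → (answer).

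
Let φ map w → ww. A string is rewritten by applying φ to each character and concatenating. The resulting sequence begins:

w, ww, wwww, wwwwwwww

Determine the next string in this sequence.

wwwwwwwwwwwwwwww

Apply φ to wwwwwwww symbol by symbol: w→ww, w→ww, w→ww, w→ww, w→ww, w→ww, w→ww, w→ww; joined: ww ww ww ww ww ww ww ww.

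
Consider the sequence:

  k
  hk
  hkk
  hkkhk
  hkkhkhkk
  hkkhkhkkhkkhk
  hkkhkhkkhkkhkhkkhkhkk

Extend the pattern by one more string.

This is a Fibonacci-style word recurrence s(k) = s(k−1)·s(k−2): e.g. hk·k = hkk.
So term 8 is hkkhkhkkhkkhkhkkhkhkk·hkkhkhkkhkkhk.

hkkhkhkkhkkhkhkkhkhkkhkkhkhkkhkkhk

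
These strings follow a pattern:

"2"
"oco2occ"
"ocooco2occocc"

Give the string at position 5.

ocoocoocooco2occoccoccocc

Every step adds oco to the front and occ to the end of the previous string.
From ocooco2occocc, 2 further steps: ocooco2occocc → ocoocooco2occoccocc → (answer).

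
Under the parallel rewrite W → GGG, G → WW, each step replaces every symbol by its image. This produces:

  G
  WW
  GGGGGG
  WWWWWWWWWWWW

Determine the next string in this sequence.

GGGGGGGGGGGGGGGGGGGGGGGGGGGGGGGGGGGG

Apply φ to WWWWWWWWWWWW symbol by symbol: W→GGG, W→GGG, W→GGG, W→GGG, W→GGG, W→GGG, W→GGG, W→GGG, W→GGG, W→GGG, W→GGG, W→GGG; joined: GGG GGG GGG GGG GGG GGG GGG GGG GGG GGG GGG GGG.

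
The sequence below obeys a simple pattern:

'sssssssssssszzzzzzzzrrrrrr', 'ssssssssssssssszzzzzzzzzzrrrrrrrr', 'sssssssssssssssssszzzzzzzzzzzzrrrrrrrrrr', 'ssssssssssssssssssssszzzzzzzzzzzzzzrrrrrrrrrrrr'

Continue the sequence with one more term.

Each string has the form s^{3n+3} z^{2n+2} r^{2n}, where the shown terms are n = 3, 4, 5, 6.
At n = 7 the blocks have lengths 24, 16, 14.

sssssssssssssssssssssssszzzzzzzzzzzzzzzzrrrrrrrrrrrrrr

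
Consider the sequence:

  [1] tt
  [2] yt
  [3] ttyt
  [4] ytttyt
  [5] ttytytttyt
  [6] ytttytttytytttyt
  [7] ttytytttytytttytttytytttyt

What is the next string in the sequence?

From term 3 onward, concatenate the second-to-last term with the last: tt·yt = ttyt, yt·ttyt = ytttyt, …
Continuing: ytttytttytytttyt · ttytytttytytttytttytytttyt gives term 8.

ytttytttytytttytttytytttytytttytttytytttyt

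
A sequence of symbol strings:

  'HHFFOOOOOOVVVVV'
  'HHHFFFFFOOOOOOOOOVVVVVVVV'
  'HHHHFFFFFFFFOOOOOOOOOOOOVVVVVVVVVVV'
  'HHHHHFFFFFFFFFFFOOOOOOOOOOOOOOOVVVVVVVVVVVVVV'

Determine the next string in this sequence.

The n-th term is n+1 H's then 3n-1 F's then 3n+3 O's then 3n+2 V's (n = 1, 2, …).
At n = 5 the blocks have lengths 6, 14, 18, 17.

HHHHHHFFFFFFFFFFFFFFOOOOOOOOOOOOOOOOOOVVVVVVVVVVVVVVVVV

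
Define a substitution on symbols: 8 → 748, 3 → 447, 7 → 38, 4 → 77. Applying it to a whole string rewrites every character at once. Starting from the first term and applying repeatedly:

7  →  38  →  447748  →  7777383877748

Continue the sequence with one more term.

3838383844774844774838383877748

Applying the rule to each of the 13 symbols of 7777383877748 gives the pieces 38 38 38 38 447 748 447 748 38 38 38 77 748, which concatenate to the answer.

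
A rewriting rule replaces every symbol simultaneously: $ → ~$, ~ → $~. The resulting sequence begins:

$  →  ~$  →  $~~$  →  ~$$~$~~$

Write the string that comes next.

$~~$~$$~~$$~$~~$

Apply φ to ~$$~$~~$ symbol by symbol: ~→$~, $→~$, $→~$, ~→$~, $→~$, ~→$~, ~→$~, $→~$; joined: $~ ~$ ~$ $~ ~$ $~ $~ ~$.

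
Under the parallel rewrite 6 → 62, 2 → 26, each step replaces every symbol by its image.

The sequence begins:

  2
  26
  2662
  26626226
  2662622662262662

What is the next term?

26626226622626626226266226626226

φ(2662622662262662) expands symbol-by-symbol to 26 62 62 26 62 26 26 62 62 26 26 62 26 62 62 26; joining the 16 pieces gives the next term.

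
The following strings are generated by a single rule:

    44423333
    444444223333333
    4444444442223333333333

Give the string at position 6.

Reading off run lengths: 4 runs 3, 6, 9; 2 runs 1, 2, 3; 3 runs 4, 7, 10 — each is linear in n (n = 1, 2, …).
For term 6, n = 6, so the run lengths are 18, 6, 19.

4444444444444444442222223333333333333333333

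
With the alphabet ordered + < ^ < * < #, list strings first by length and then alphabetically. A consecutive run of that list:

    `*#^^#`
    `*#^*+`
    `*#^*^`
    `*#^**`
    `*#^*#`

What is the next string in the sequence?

*#^#+

Treat *#^*# as a base-4 numeral over the given alphabet and add one, carrying through any trailing #'s.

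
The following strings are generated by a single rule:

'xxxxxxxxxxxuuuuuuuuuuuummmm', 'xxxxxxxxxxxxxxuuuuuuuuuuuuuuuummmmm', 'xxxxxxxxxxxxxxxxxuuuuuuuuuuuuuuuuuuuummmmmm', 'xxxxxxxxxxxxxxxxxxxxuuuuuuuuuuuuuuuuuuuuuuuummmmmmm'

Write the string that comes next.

Reading off run lengths: x runs 11, 14, 17, 20; u runs 12, 16, 20, 24; m runs 4, 5, 6, 7 — each is linear in n, where the shown terms are n = 3, 4, 5, 6.
Setting n = 7 gives 23, 28, 8 characters in each block.

xxxxxxxxxxxxxxxxxxxxxxxuuuuuuuuuuuuuuuuuuuuuuuuuuuummmmmmmm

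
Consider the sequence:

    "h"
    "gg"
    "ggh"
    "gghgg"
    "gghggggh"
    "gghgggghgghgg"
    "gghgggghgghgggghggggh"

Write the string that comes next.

gghgggghgghgggghgggghgghgggghgghgg

Each term (from the third on) is the previous term followed by the one before it: term 3 = gg·h = ggh.
The next term joins gghgggghgghgggghggggh and gghgggghgghgg.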